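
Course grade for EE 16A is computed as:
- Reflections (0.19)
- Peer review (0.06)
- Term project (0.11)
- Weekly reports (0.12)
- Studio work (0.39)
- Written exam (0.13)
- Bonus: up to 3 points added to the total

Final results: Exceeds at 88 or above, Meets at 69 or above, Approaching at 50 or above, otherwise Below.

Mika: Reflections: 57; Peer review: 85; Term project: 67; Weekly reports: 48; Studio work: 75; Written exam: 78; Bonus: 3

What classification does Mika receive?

Weighted total:
  Reflections 57 × 0.19 = 10.83
  Peer review 85 × 0.06 = 5.1
  Term project 67 × 0.11 = 7.37
  Weekly reports 48 × 0.12 = 5.76
  Studio work 75 × 0.39 = 29.25
  Written exam 78 × 0.13 = 10.14
Sum = 68.45
Bonus: 68.45 + 3 = 71.45
71.45 is ≥ 69 and < 88 → Meets

Meets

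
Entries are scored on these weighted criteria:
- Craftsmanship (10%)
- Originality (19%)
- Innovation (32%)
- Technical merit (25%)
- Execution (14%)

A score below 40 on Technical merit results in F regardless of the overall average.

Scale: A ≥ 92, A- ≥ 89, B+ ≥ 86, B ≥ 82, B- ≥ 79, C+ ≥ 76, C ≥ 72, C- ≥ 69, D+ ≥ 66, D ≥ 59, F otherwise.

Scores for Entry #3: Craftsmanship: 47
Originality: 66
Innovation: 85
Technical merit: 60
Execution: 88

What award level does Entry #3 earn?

Technical merit score 60 ≥ 40: minimum met.
Weighted total:
  Craftsmanship 47 × 0.1 = 4.7
  Originality 66 × 0.19 = 12.54
  Innovation 85 × 0.32 = 27.2
  Technical merit 60 × 0.25 = 15
  Execution 88 × 0.14 = 12.32
Sum = 71.76
71.76 is ≥ 69 and < 72 → C-

C-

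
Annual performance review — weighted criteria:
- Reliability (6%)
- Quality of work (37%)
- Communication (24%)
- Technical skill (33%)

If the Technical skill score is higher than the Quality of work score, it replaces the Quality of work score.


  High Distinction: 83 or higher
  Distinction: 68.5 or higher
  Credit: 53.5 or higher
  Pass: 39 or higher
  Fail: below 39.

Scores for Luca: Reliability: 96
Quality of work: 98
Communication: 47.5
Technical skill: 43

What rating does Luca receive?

Technical skill (43) ≤ Quality of work (98), so Quality of work stays at 98.
Weighted total:
  Reliability 96 × 0.06 = 5.76
  Quality of work 98 × 0.37 = 36.26
  Communication 47.5 × 0.24 = 11.4
  Technical skill 43 × 0.33 = 14.19
Sum = 67.61
67.61 is ≥ 53.5 and < 68.5 → Credit

Credit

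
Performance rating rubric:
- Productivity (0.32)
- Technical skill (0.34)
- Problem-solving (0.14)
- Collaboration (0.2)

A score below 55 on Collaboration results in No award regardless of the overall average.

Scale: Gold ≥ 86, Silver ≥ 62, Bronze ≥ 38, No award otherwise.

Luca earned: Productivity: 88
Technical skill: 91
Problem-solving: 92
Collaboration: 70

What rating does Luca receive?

Collaboration score 70 ≥ 55: minimum met.
Weighted total:
  Productivity 88 × 0.32 = 28.16
  Technical skill 91 × 0.34 = 30.94
  Problem-solving 92 × 0.14 = 12.88
  Collaboration 70 × 0.2 = 14
Sum = 85.98
85.98 is ≥ 62 and < 86 → Silver

Silver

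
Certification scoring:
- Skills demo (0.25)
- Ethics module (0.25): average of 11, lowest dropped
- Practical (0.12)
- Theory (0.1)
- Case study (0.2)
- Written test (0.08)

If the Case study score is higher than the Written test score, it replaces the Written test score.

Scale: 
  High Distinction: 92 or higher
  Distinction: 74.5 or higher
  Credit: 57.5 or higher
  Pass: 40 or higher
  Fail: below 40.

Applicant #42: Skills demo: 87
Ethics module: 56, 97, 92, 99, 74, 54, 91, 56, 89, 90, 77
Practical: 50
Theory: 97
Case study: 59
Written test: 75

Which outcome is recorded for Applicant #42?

Ethics module: drop 54 → average of remaining 10 = 821/10 = 82.1
Case study (59) ≤ Written test (75), so Written test stays at 75.
Weighted total:
  Skills demo 87 × 0.25 = 21.75
  Ethics module 82.1 × 0.25 = 20.525
  Practical 50 × 0.12 = 6
  Theory 97 × 0.1 = 9.7
  Case study 59 × 0.2 = 11.8
  Written test 75 × 0.08 = 6
Sum = 75.775
75.775 is ≥ 74.5 and < 92 → Distinction

Distinction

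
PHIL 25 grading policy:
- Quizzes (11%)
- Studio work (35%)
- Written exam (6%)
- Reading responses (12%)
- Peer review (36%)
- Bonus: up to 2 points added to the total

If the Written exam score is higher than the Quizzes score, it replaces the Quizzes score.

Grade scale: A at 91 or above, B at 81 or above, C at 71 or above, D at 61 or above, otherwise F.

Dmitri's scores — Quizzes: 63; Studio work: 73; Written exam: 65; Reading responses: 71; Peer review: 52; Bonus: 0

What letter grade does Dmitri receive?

D

Written exam (65) > Quizzes (63), so Quizzes counts as 65.
Weighted total:
  Quizzes 65 × 0.11 = 7.15
  Studio work 73 × 0.35 = 25.55
  Written exam 65 × 0.06 = 3.9
  Reading responses 71 × 0.12 = 8.52
  Peer review 52 × 0.36 = 18.72
Sum = 63.84
Bonus: 63.84 + 0 = 63.84
63.84 is ≥ 61 and < 71 → D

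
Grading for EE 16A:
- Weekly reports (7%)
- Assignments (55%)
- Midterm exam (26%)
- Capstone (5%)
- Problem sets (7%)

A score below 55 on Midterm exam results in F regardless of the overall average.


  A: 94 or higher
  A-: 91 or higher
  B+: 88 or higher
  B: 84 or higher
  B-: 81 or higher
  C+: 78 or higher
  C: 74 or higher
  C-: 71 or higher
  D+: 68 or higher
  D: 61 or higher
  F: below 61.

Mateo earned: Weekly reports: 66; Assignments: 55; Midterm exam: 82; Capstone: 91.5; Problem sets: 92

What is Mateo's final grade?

Midterm exam score 82 ≥ 55: minimum met.
Weighted total:
  Weekly reports 66 × 0.07 = 4.62
  Assignments 55 × 0.55 = 30.25
  Midterm exam 82 × 0.26 = 21.32
  Capstone 91.5 × 0.05 = 4.575
  Problem sets 92 × 0.07 = 6.44
Sum = 67.205
67.205 is ≥ 61 and < 68 → D

D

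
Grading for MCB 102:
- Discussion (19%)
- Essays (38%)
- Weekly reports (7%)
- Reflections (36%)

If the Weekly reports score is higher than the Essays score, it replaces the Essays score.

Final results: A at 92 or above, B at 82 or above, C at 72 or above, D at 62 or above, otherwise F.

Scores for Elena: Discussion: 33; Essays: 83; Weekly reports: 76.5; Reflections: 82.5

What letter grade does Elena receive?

C

Weekly reports (76.5) ≤ Essays (83), so Essays stays at 83.
Weighted total:
  Discussion 33 × 0.19 = 6.27
  Essays 83 × 0.38 = 31.54
  Weekly reports 76.5 × 0.07 = 5.355
  Reflections 82.5 × 0.36 = 29.7
Sum = 72.865
72.865 is ≥ 72 and < 82 → C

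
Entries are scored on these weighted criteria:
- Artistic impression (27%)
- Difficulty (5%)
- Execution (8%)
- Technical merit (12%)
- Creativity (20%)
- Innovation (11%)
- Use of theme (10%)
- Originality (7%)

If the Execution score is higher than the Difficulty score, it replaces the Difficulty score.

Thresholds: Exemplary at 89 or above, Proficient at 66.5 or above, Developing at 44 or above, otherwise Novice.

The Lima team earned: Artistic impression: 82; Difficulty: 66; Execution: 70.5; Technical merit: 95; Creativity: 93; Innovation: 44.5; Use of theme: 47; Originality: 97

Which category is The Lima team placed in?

Proficient

Execution (70.5) > Difficulty (66), so Difficulty counts as 70.5.
Weighted total:
  Artistic impression 82 × 0.27 = 22.14
  Difficulty 70.5 × 0.05 = 3.525
  Execution 70.5 × 0.08 = 5.64
  Technical merit 95 × 0.12 = 11.4
  Creativity 93 × 0.2 = 18.6
  Innovation 44.5 × 0.11 = 4.895
  Use of theme 47 × 0.1 = 4.7
  Originality 97 × 0.07 = 6.79
Sum = 77.69
77.69 is ≥ 66.5 and < 89 → Proficient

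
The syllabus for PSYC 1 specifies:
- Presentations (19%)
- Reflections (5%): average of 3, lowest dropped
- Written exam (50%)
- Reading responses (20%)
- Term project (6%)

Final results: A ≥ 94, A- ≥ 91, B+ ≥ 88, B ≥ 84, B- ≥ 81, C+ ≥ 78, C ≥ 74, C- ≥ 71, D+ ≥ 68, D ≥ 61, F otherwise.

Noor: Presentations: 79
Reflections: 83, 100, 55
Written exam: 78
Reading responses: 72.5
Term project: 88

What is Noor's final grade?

Reflections: drop 55 → average of remaining 2 = 183/2 = 91.5
Weighted total:
  Presentations 79 × 0.19 = 15.01
  Reflections 91.5 × 0.05 = 4.575
  Written exam 78 × 0.5 = 39
  Reading responses 72.5 × 0.2 = 14.5
  Term project 88 × 0.06 = 5.28
Sum = 78.365
78.365 is ≥ 78 and < 81 → C+

C+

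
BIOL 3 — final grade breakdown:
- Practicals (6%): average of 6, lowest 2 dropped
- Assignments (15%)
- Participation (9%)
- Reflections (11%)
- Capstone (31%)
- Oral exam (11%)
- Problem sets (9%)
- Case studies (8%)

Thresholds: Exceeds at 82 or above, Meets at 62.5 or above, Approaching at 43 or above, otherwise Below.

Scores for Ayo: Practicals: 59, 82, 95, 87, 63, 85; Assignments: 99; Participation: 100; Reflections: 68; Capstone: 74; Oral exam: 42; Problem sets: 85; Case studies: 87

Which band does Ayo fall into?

Meets

Practicals: drop 59, 63 → average of remaining 4 = 349/4 = 87.25
Weighted total:
  Practicals 87.25 × 0.06 = 5.235
  Assignments 99 × 0.15 = 14.85
  Participation 100 × 0.09 = 9
  Reflections 68 × 0.11 = 7.48
  Capstone 74 × 0.31 = 22.94
  Oral exam 42 × 0.11 = 4.62
  Problem sets 85 × 0.09 = 7.65
  Case studies 87 × 0.08 = 6.96
Sum = 78.735
78.735 is ≥ 62.5 and < 82 → Meets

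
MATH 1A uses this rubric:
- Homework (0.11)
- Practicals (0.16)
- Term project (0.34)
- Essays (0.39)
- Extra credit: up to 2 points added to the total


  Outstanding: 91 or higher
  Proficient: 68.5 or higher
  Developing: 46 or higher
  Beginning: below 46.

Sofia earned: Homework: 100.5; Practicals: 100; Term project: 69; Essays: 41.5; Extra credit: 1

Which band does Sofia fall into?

Developing

Weighted total:
  Homework 100.5 × 0.11 = 11.055
  Practicals 100 × 0.16 = 16
  Term project 69 × 0.34 = 23.46
  Essays 41.5 × 0.39 = 16.185
Sum = 66.7
Extra credit: 66.7 + 1 = 67.7
67.7 is ≥ 46 and < 68.5 → Developing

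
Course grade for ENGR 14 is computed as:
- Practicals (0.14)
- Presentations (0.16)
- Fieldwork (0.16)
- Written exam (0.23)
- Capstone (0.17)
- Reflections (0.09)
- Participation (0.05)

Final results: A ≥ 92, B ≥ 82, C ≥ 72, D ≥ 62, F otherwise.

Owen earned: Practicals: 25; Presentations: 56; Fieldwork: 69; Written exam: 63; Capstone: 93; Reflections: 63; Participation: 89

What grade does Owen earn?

D

Weighted total:
  Practicals 25 × 0.14 = 3.5
  Presentations 56 × 0.16 = 8.96
  Fieldwork 69 × 0.16 = 11.04
  Written exam 63 × 0.23 = 14.49
  Capstone 93 × 0.17 = 15.81
  Reflections 63 × 0.09 = 5.67
  Participation 89 × 0.05 = 4.45
Sum = 63.92
63.92 is ≥ 62 and < 72 → D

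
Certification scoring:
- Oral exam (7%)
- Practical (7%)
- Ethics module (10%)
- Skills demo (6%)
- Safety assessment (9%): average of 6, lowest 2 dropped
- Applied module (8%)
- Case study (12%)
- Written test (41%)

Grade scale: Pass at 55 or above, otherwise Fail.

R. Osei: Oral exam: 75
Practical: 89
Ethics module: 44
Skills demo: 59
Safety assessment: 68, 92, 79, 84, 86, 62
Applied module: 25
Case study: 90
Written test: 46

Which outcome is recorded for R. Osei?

Safety assessment: drop 62, 68 → average of remaining 4 = 341/4 = 85.25
Weighted total:
  Oral exam 75 × 0.07 = 5.25
  Practical 89 × 0.07 = 6.23
  Ethics module 44 × 0.1 = 4.4
  Skills demo 59 × 0.06 = 3.54
  Safety assessment 85.25 × 0.09 = 7.6725
  Applied module 25 × 0.08 = 2
  Case study 90 × 0.12 = 10.8
  Written test 46 × 0.41 = 18.86
Sum = 58.7525
58.7525 ≥ 55 → Pass

Pass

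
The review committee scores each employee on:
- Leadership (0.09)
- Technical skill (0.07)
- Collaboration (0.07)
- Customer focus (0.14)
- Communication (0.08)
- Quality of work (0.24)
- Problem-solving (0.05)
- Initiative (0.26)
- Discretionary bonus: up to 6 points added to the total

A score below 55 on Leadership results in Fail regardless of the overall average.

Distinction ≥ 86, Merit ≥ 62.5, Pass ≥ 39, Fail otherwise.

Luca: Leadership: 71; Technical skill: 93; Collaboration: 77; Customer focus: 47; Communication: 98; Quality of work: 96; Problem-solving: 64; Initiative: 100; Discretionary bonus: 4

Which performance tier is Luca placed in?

Leadership score 71 ≥ 55: minimum met.
Weighted total:
  Leadership 71 × 0.09 = 6.39
  Technical skill 93 × 0.07 = 6.51
  Collaboration 77 × 0.07 = 5.39
  Customer focus 47 × 0.14 = 6.58
  Communication 98 × 0.08 = 7.84
  Quality of work 96 × 0.24 = 23.04
  Problem-solving 64 × 0.05 = 3.2
  Initiative 100 × 0.26 = 26
Sum = 84.95
Discretionary bonus: 84.95 + 4 = 88.95
88.95 ≥ 86 → Distinction

Distinction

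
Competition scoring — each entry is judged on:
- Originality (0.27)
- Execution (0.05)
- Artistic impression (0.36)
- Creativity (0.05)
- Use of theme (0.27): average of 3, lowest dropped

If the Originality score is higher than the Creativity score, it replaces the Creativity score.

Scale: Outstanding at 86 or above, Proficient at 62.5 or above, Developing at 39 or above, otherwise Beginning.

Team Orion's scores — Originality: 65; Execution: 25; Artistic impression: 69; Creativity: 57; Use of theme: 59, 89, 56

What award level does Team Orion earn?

Proficient

Use of theme: drop 56 → average of remaining 2 = 148/2 = 74
Originality (65) > Creativity (57), so Creativity counts as 65.
Weighted total:
  Originality 65 × 0.27 = 17.55
  Execution 25 × 0.05 = 1.25
  Artistic impression 69 × 0.36 = 24.84
  Creativity 65 × 0.05 = 3.25
  Use of theme 74 × 0.27 = 19.98
Sum = 66.87
66.87 is ≥ 62.5 and < 86 → Proficient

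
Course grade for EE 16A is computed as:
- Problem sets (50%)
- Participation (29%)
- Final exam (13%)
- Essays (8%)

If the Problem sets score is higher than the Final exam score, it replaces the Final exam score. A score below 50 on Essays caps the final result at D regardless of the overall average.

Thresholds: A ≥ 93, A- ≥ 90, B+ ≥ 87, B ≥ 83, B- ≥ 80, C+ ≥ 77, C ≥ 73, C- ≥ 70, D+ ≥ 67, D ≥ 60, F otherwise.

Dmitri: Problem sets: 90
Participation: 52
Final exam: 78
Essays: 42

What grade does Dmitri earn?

Problem sets (90) > Final exam (78), so Final exam counts as 90.
Essays score 42 < 50: minimum not met.
Weighted total:
  Problem sets 90 × 0.5 = 45
  Participation 52 × 0.29 = 15.08
  Final exam 90 × 0.13 = 11.7
  Essays 42 × 0.08 = 3.36
Sum = 75.14
75.14 would be C; cap at D applies → D.

D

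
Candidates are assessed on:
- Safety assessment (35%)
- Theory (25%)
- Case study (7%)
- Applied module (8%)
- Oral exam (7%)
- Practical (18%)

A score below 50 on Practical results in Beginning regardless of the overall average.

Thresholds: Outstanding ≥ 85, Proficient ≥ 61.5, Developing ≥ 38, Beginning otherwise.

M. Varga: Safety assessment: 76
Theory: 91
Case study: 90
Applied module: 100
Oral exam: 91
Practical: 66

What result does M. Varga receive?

Practical score 66 ≥ 50: minimum met.
Weighted total:
  Safety assessment 76 × 0.35 = 26.6
  Theory 91 × 0.25 = 22.75
  Case study 90 × 0.07 = 6.3
  Applied module 100 × 0.08 = 8
  Oral exam 91 × 0.07 = 6.37
  Practical 66 × 0.18 = 11.88
Sum = 81.9
81.9 is ≥ 61.5 and < 85 → Proficient

Proficient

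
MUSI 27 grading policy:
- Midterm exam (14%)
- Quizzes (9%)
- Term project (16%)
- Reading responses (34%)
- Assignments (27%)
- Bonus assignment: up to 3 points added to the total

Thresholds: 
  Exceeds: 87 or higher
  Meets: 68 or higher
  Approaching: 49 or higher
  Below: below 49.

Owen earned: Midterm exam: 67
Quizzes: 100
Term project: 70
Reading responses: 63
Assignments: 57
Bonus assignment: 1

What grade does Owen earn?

Weighted total:
  Midterm exam 67 × 0.14 = 9.38
  Quizzes 100 × 0.09 = 9
  Term project 70 × 0.16 = 11.2
  Reading responses 63 × 0.34 = 21.42
  Assignments 57 × 0.27 = 15.39
Sum = 66.39
Bonus assignment: 66.39 + 1 = 67.39
67.39 is ≥ 49 and < 68 → Approaching

Approaching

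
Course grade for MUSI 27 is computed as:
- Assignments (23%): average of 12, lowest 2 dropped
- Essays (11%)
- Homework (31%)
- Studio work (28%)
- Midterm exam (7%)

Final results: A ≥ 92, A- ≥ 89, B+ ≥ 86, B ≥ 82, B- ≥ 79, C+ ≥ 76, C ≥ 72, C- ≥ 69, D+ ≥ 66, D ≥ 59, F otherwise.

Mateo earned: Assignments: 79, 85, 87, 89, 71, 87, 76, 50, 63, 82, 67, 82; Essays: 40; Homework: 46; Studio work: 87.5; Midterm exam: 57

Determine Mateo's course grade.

D

Assignments: drop 50, 63 → average of remaining 10 = 805/10 = 80.5
Weighted total:
  Assignments 80.5 × 0.23 = 18.515
  Essays 40 × 0.11 = 4.4
  Homework 46 × 0.31 = 14.26
  Studio work 87.5 × 0.28 = 24.5
  Midterm exam 57 × 0.07 = 3.99
Sum = 65.665
65.665 is ≥ 59 and < 66 → D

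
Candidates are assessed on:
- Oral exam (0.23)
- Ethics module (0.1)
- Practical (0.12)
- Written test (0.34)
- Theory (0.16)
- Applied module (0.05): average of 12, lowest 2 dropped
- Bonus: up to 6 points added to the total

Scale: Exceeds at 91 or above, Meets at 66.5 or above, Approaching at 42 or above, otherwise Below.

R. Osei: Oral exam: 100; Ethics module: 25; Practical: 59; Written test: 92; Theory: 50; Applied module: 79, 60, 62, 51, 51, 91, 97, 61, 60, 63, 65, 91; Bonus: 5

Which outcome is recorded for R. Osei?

Meets

Applied module: drop 51, 51 → average of remaining 10 = 729/10 = 72.9
Weighted total:
  Oral exam 100 × 0.23 = 23
  Ethics module 25 × 0.1 = 2.5
  Practical 59 × 0.12 = 7.08
  Written test 92 × 0.34 = 31.28
  Theory 50 × 0.16 = 8
  Applied module 72.9 × 0.05 = 3.645
Sum = 75.505
Bonus: 75.505 + 5 = 80.505
80.505 is ≥ 66.5 and < 91 → Meets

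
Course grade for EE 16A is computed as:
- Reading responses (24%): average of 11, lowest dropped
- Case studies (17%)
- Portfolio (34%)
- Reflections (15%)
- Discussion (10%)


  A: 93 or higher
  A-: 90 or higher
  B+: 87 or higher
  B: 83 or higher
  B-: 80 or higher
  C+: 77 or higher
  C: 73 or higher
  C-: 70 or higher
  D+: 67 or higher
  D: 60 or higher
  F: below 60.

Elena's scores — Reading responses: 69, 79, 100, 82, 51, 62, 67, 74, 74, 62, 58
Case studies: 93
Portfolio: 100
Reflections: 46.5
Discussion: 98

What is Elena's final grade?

Reading responses: drop 51 → average of remaining 10 = 727/10 = 72.7
Weighted total:
  Reading responses 72.7 × 0.24 = 17.448
  Case studies 93 × 0.17 = 15.81
  Portfolio 100 × 0.34 = 34
  Reflections 46.5 × 0.15 = 6.975
  Discussion 98 × 0.1 = 9.8
Sum = 84.033
84.033 is ≥ 83 and < 87 → B

B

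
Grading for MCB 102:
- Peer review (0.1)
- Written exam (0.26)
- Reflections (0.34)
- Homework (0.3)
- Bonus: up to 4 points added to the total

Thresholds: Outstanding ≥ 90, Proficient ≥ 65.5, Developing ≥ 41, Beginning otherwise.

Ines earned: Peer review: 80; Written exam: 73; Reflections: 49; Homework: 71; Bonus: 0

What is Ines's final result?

Weighted total:
  Peer review 80 × 0.1 = 8
  Written exam 73 × 0.26 = 18.98
  Reflections 49 × 0.34 = 16.66
  Homework 71 × 0.3 = 21.3
Sum = 64.94
Bonus: 64.94 + 0 = 64.94
64.94 is ≥ 41 and < 65.5 → Developing

Developing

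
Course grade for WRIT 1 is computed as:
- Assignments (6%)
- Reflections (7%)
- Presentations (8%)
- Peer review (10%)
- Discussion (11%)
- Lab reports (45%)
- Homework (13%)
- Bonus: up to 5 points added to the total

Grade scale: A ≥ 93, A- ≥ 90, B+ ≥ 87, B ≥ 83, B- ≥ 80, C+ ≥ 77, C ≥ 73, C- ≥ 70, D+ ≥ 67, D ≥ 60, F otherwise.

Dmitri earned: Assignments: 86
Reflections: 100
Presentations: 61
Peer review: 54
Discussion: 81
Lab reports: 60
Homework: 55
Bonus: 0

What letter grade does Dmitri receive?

Weighted total:
  Assignments 86 × 0.06 = 5.16
  Reflections 100 × 0.07 = 7
  Presentations 61 × 0.08 = 4.88
  Peer review 54 × 0.1 = 5.4
  Discussion 81 × 0.11 = 8.91
  Lab reports 60 × 0.45 = 27
  Homework 55 × 0.13 = 7.15
Sum = 65.5
Bonus: 65.5 + 0 = 65.5
65.5 is ≥ 60 and < 67 → D

D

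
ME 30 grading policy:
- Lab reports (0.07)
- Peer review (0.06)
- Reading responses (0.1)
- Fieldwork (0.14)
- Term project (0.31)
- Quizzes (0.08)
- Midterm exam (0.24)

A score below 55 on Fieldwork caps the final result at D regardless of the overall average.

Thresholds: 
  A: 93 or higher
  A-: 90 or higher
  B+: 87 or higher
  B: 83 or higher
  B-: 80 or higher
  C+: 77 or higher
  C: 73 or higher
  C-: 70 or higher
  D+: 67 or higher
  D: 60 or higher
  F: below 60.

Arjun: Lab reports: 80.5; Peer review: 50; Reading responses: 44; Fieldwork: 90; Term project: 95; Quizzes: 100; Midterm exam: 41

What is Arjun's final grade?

Fieldwork score 90 ≥ 55: minimum met.
Weighted total:
  Lab reports 80.5 × 0.07 = 5.635
  Peer review 50 × 0.06 = 3
  Reading responses 44 × 0.1 = 4.4
  Fieldwork 90 × 0.14 = 12.6
  Term project 95 × 0.31 = 29.45
  Quizzes 100 × 0.08 = 8
  Midterm exam 41 × 0.24 = 9.84
Sum = 72.925
72.925 is ≥ 70 and < 73 → C-

C-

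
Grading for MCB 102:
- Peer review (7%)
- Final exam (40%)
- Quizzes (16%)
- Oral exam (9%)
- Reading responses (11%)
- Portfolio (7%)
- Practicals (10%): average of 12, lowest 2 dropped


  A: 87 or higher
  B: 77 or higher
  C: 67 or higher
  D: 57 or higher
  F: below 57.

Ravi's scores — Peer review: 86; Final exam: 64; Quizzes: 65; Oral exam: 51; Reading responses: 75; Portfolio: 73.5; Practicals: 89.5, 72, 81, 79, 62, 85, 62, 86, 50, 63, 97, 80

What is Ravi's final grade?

C

Practicals: drop 50, 62 → average of remaining 10 = 794.5/10 = 79.45
Weighted total:
  Peer review 86 × 0.07 = 6.02
  Final exam 64 × 0.4 = 25.6
  Quizzes 65 × 0.16 = 10.4
  Oral exam 51 × 0.09 = 4.59
  Reading responses 75 × 0.11 = 8.25
  Portfolio 73.5 × 0.07 = 5.145
  Practicals 79.45 × 0.1 = 7.945
Sum = 67.95
67.95 is ≥ 67 and < 77 → C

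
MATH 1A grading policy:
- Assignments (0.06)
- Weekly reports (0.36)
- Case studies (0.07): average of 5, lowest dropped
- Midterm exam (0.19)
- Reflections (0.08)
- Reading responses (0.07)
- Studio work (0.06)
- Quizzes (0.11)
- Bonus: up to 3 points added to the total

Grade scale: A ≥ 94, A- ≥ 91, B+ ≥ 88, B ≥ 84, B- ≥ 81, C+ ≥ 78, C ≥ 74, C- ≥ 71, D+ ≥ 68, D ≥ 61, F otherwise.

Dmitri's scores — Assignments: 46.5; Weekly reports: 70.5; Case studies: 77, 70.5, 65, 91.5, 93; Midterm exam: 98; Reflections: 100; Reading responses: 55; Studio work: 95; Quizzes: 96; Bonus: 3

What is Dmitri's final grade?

Case studies: drop 65 → average of remaining 4 = 332/4 = 83
Weighted total:
  Assignments 46.5 × 0.06 = 2.79
  Weekly reports 70.5 × 0.36 = 25.38
  Case studies 83 × 0.07 = 5.81
  Midterm exam 98 × 0.19 = 18.62
  Reflections 100 × 0.08 = 8
  Reading responses 55 × 0.07 = 3.85
  Studio work 95 × 0.06 = 5.7
  Quizzes 96 × 0.11 = 10.56
Sum = 80.71
Bonus: 80.71 + 3 = 83.71
83.71 is ≥ 81 and < 84 → B-

B-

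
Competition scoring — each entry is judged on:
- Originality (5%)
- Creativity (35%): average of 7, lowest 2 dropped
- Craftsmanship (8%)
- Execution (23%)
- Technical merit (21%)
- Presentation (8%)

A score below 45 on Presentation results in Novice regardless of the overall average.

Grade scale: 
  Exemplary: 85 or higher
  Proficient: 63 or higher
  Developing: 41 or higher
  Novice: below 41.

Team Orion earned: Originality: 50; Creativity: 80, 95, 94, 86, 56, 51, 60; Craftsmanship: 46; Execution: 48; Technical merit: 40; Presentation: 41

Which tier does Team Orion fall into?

Creativity: drop 51, 56 → average of remaining 5 = 415/5 = 83
Presentation score 41 < 45: minimum not met.
Weighted total:
  Originality 50 × 0.05 = 2.5
  Creativity 83 × 0.35 = 29.05
  Craftsmanship 46 × 0.08 = 3.68
  Execution 48 × 0.23 = 11.04
  Technical merit 40 × 0.21 = 8.4
  Presentation 41 × 0.08 = 3.28
Sum = 57.95
Because the Presentation minimum was not met, the result is Novice.

Novice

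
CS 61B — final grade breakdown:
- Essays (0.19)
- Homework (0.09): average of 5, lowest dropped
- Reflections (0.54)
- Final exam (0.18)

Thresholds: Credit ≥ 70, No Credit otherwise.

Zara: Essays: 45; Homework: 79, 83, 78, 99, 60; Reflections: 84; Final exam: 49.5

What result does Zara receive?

Credit

Homework: drop 60 → average of remaining 4 = 339/4 = 84.75
Weighted total:
  Essays 45 × 0.19 = 8.55
  Homework 84.75 × 0.09 = 7.6275
  Reflections 84 × 0.54 = 45.36
  Final exam 49.5 × 0.18 = 8.91
Sum = 70.4475
70.4475 ≥ 70 → Credit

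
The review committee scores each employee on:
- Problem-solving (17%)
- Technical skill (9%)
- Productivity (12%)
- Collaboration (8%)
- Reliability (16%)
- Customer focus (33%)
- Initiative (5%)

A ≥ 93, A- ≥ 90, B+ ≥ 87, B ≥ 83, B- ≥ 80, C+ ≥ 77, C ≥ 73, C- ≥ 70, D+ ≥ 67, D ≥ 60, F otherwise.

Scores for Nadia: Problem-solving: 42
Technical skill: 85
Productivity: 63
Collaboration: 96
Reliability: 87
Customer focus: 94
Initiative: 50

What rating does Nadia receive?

Weighted total:
  Problem-solving 42 × 0.17 = 7.14
  Technical skill 85 × 0.09 = 7.65
  Productivity 63 × 0.12 = 7.56
  Collaboration 96 × 0.08 = 7.68
  Reliability 87 × 0.16 = 13.92
  Customer focus 94 × 0.33 = 31.02
  Initiative 50 × 0.05 = 2.5
Sum = 77.47
77.47 is ≥ 77 and < 80 → C+

C+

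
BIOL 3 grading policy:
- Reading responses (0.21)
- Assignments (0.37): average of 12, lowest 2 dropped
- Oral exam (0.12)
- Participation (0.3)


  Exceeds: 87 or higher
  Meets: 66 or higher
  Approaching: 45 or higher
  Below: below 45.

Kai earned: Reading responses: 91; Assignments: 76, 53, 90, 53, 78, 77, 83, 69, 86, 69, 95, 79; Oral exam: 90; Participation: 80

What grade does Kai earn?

Assignments: drop 53, 53 → average of remaining 10 = 802/10 = 80.2
Weighted total:
  Reading responses 91 × 0.21 = 19.11
  Assignments 80.2 × 0.37 = 29.674
  Oral exam 90 × 0.12 = 10.8
  Participation 80 × 0.3 = 24
Sum = 83.584
83.584 is ≥ 66 and < 87 → Meets

Meets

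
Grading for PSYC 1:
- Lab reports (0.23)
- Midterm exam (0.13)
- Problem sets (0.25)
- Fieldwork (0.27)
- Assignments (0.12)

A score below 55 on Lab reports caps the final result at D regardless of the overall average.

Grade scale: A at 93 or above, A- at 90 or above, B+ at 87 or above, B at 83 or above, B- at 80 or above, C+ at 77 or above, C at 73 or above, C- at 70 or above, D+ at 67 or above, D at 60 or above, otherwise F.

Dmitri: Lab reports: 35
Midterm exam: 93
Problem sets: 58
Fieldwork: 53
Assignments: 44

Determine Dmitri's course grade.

Lab reports score 35 < 55: minimum not met.
Weighted total:
  Lab reports 35 × 0.23 = 8.05
  Midterm exam 93 × 0.13 = 12.09
  Problem sets 58 × 0.25 = 14.5
  Fieldwork 53 × 0.27 = 14.31
  Assignments 44 × 0.12 = 5.28
Sum = 54.23
54.23 would be F; cap at D applies → F.

F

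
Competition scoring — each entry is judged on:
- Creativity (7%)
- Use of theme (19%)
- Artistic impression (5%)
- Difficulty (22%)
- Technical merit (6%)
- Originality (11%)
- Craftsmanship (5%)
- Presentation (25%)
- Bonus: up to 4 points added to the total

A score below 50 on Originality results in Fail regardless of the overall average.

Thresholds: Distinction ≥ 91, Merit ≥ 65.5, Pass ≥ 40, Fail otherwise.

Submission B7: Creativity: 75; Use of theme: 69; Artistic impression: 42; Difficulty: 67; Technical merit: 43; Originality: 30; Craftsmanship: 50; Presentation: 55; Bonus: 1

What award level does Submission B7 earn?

Originality score 30 < 50: minimum not met.
Weighted total:
  Creativity 75 × 0.07 = 5.25
  Use of theme 69 × 0.19 = 13.11
  Artistic impression 42 × 0.05 = 2.1
  Difficulty 67 × 0.22 = 14.74
  Technical merit 43 × 0.06 = 2.58
  Originality 30 × 0.11 = 3.3
  Craftsmanship 50 × 0.05 = 2.5
  Presentation 55 × 0.25 = 13.75
Sum = 57.33
Bonus: 57.33 + 1 = 58.33
Because the Originality minimum was not met, the result is Fail.

Fail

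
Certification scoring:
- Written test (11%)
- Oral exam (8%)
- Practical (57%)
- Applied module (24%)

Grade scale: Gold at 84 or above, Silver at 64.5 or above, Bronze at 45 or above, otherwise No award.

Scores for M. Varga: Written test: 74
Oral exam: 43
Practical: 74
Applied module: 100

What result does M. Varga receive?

Silver

Weighted total:
  Written test 74 × 0.11 = 8.14
  Oral exam 43 × 0.08 = 3.44
  Practical 74 × 0.57 = 42.18
  Applied module 100 × 0.24 = 24
Sum = 77.76
77.76 is ≥ 64.5 and < 84 → Silver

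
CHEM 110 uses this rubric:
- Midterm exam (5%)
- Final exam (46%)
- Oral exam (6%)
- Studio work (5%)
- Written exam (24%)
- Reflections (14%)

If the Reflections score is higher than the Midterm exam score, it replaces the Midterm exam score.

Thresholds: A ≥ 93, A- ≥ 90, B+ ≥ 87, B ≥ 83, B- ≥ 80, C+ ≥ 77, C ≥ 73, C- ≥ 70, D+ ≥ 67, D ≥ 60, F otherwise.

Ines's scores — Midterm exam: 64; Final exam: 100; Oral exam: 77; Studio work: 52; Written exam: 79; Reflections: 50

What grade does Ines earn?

Reflections (50) ≤ Midterm exam (64), so Midterm exam stays at 64.
Weighted total:
  Midterm exam 64 × 0.05 = 3.2
  Final exam 100 × 0.46 = 46
  Oral exam 77 × 0.06 = 4.62
  Studio work 52 × 0.05 = 2.6
  Written exam 79 × 0.24 = 18.96
  Reflections 50 × 0.14 = 7
Sum = 82.38
82.38 is ≥ 80 and < 83 → B-

B-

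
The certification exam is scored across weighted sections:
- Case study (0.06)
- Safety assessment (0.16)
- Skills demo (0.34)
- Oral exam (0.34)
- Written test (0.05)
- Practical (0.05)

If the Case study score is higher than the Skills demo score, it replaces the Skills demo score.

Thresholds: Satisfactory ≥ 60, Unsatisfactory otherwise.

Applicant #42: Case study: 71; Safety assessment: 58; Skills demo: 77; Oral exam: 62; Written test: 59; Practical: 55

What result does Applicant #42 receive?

Satisfactory

Case study (71) ≤ Skills demo (77), so Skills demo stays at 77.
Weighted total:
  Case study 71 × 0.06 = 4.26
  Safety assessment 58 × 0.16 = 9.28
  Skills demo 77 × 0.34 = 26.18
  Oral exam 62 × 0.34 = 21.08
  Written test 59 × 0.05 = 2.95
  Practical 55 × 0.05 = 2.75
Sum = 66.5
66.5 ≥ 60 → Satisfactory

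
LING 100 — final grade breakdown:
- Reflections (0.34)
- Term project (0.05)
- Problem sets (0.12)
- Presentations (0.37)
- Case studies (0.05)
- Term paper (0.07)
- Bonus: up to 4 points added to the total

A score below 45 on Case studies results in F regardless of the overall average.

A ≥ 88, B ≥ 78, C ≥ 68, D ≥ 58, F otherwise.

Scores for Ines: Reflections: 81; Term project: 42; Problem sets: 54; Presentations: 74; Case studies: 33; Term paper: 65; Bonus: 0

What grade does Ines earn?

Case studies score 33 < 45: minimum not met.
Weighted total:
  Reflections 81 × 0.34 = 27.54
  Term project 42 × 0.05 = 2.1
  Problem sets 54 × 0.12 = 6.48
  Presentations 74 × 0.37 = 27.38
  Case studies 33 × 0.05 = 1.65
  Term paper 65 × 0.07 = 4.55
Sum = 69.7
Bonus: 69.7 + 0 = 69.7
Because the Case studies minimum was not met, the result is F.

F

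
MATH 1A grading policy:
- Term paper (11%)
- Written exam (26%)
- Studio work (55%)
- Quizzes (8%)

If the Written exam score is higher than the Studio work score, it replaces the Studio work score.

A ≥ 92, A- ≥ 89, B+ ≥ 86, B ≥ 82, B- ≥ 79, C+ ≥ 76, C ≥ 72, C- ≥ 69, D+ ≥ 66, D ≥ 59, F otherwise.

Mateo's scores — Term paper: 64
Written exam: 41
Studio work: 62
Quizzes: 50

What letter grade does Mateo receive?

F

Written exam (41) ≤ Studio work (62), so Studio work stays at 62.
Weighted total:
  Term paper 64 × 0.11 = 7.04
  Written exam 41 × 0.26 = 10.66
  Studio work 62 × 0.55 = 34.1
  Quizzes 50 × 0.08 = 4
Sum = 55.8
55.8 < 59 → F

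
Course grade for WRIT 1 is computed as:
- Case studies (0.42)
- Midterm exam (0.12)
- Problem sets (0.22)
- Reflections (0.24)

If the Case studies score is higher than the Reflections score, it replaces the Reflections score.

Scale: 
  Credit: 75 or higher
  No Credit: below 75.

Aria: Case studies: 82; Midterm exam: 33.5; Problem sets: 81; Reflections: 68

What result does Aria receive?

Credit

Case studies (82) > Reflections (68), so Reflections counts as 82.
Weighted total:
  Case studies 82 × 0.42 = 34.44
  Midterm exam 33.5 × 0.12 = 4.02
  Problem sets 81 × 0.22 = 17.82
  Reflections 82 × 0.24 = 19.68
Sum = 75.96
75.96 ≥ 75 → Credit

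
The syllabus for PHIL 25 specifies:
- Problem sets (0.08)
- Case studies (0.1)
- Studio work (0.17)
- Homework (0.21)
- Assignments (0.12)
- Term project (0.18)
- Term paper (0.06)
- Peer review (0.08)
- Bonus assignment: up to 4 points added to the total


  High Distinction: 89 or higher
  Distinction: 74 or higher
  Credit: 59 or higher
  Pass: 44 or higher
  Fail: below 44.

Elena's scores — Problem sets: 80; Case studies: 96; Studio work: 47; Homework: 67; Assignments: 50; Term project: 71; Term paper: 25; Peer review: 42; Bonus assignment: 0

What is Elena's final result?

Weighted total:
  Problem sets 80 × 0.08 = 6.4
  Case studies 96 × 0.1 = 9.6
  Studio work 47 × 0.17 = 7.99
  Homework 67 × 0.21 = 14.07
  Assignments 50 × 0.12 = 6
  Term project 71 × 0.18 = 12.78
  Term paper 25 × 0.06 = 1.5
  Peer review 42 × 0.08 = 3.36
Sum = 61.7
Bonus assignment: 61.7 + 0 = 61.7
61.7 is ≥ 59 and < 74 → Credit

Credit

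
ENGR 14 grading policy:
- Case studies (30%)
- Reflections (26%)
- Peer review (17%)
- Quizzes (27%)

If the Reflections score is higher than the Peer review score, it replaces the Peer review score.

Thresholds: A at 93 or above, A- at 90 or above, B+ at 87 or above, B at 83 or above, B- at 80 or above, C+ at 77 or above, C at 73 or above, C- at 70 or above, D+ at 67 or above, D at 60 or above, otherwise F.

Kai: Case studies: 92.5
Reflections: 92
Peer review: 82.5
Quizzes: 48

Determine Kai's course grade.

Reflections (92) > Peer review (82.5), so Peer review counts as 92.
Weighted total:
  Case studies 92.5 × 0.3 = 27.75
  Reflections 92 × 0.26 = 23.92
  Peer review 92 × 0.17 = 15.64
  Quizzes 48 × 0.27 = 12.96
Sum = 80.27
80.27 is ≥ 80 and < 83 → B-

B-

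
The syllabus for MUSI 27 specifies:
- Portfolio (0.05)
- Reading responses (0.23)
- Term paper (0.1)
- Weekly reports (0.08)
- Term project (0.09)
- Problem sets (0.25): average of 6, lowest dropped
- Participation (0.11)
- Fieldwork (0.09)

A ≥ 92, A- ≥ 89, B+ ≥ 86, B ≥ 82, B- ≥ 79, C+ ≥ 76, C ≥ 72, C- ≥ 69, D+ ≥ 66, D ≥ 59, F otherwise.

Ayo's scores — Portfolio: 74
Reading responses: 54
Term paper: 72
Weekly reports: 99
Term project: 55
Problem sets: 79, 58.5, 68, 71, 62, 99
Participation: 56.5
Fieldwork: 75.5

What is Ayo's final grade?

Problem sets: drop 58.5 → average of remaining 5 = 379/5 = 75.8
Weighted total:
  Portfolio 74 × 0.05 = 3.7
  Reading responses 54 × 0.23 = 12.42
  Term paper 72 × 0.1 = 7.2
  Weekly reports 99 × 0.08 = 7.92
  Term project 55 × 0.09 = 4.95
  Problem sets 75.8 × 0.25 = 18.95
  Participation 56.5 × 0.11 = 6.215
  Fieldwork 75.5 × 0.09 = 6.795
Sum = 68.15
68.15 is ≥ 66 and < 69 → D+

D+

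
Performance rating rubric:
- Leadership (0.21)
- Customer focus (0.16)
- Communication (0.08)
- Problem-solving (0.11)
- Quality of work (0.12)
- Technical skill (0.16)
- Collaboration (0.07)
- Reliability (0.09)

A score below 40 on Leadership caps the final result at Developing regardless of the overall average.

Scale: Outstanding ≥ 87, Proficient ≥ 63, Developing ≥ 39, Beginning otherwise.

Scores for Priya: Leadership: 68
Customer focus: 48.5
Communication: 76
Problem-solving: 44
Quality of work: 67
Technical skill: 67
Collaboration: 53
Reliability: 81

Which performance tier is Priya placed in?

Developing

Leadership score 68 ≥ 40: minimum met.
Weighted total:
  Leadership 68 × 0.21 = 14.28
  Customer focus 48.5 × 0.16 = 7.76
  Communication 76 × 0.08 = 6.08
  Problem-solving 44 × 0.11 = 4.84
  Quality of work 67 × 0.12 = 8.04
  Technical skill 67 × 0.16 = 10.72
  Collaboration 53 × 0.07 = 3.71
  Reliability 81 × 0.09 = 7.29
Sum = 62.72
62.72 is ≥ 39 and < 63 → Developing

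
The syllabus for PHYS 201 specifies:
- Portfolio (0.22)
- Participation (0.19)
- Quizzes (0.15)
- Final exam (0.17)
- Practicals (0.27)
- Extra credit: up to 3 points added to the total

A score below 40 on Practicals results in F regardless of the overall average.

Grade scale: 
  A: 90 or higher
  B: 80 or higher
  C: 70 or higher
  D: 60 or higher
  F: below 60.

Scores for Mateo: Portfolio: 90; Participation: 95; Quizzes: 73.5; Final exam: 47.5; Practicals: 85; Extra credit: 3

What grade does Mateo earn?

B

Practicals score 85 ≥ 40: minimum met.
Weighted total:
  Portfolio 90 × 0.22 = 19.8
  Participation 95 × 0.19 = 18.05
  Quizzes 73.5 × 0.15 = 11.025
  Final exam 47.5 × 0.17 = 8.075
  Practicals 85 × 0.27 = 22.95
Sum = 79.9
Extra credit: 79.9 + 3 = 82.9
82.9 is ≥ 80 and < 90 → B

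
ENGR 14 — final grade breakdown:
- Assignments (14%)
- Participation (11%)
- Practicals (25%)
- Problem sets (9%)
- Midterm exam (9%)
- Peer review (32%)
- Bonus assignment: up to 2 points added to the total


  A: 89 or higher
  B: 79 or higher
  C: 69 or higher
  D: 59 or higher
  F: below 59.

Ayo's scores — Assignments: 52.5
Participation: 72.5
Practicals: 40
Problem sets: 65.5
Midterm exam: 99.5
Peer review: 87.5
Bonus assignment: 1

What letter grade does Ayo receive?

Weighted total:
  Assignments 52.5 × 0.14 = 7.35
  Participation 72.5 × 0.11 = 7.975
  Practicals 40 × 0.25 = 10
  Problem sets 65.5 × 0.09 = 5.895
  Midterm exam 99.5 × 0.09 = 8.955
  Peer review 87.5 × 0.32 = 28
Sum = 68.175
Bonus assignment: 68.175 + 1 = 69.175
69.175 is ≥ 69 and < 79 → C

C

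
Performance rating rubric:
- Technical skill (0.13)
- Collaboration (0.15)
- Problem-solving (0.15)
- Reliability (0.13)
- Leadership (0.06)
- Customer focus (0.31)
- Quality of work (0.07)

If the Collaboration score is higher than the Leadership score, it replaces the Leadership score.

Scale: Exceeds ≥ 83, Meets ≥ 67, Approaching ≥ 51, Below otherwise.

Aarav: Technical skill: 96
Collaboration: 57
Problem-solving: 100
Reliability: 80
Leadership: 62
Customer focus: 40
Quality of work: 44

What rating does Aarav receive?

Approaching

Collaboration (57) ≤ Leadership (62), so Leadership stays at 62.
Weighted total:
  Technical skill 96 × 0.13 = 12.48
  Collaboration 57 × 0.15 = 8.55
  Problem-solving 100 × 0.15 = 15
  Reliability 80 × 0.13 = 10.4
  Leadership 62 × 0.06 = 3.72
  Customer focus 40 × 0.31 = 12.4
  Quality of work 44 × 0.07 = 3.08
Sum = 65.63
65.63 is ≥ 51 and < 67 → Approaching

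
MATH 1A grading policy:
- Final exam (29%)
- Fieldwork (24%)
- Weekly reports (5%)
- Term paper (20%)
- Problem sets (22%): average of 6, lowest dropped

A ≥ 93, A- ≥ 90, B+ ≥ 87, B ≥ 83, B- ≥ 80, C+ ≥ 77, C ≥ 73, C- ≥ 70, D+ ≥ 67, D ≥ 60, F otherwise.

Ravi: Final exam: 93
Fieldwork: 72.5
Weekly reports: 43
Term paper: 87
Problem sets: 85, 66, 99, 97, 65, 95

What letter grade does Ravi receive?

Problem sets: drop 65 → average of remaining 5 = 442/5 = 88.4
Weighted total:
  Final exam 93 × 0.29 = 26.97
  Fieldwork 72.5 × 0.24 = 17.4
  Weekly reports 43 × 0.05 = 2.15
  Term paper 87 × 0.2 = 17.4
  Problem sets 88.4 × 0.22 = 19.448
Sum = 83.368
83.368 is ≥ 83 and < 87 → B

B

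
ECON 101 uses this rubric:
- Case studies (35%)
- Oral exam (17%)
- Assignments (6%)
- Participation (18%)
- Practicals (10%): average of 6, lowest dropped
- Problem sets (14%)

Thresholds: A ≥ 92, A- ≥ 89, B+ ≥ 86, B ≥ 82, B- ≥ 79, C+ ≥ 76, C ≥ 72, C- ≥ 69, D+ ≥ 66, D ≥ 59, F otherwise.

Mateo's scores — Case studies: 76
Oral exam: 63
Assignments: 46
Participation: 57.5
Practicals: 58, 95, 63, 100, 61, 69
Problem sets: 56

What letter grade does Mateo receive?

Practicals: drop 58 → average of remaining 5 = 388/5 = 77.6
Weighted total:
  Case studies 76 × 0.35 = 26.6
  Oral exam 63 × 0.17 = 10.71
  Assignments 46 × 0.06 = 2.76
  Participation 57.5 × 0.18 = 10.35
  Practicals 77.6 × 0.1 = 7.76
  Problem sets 56 × 0.14 = 7.84
Sum = 66.02
66.02 is ≥ 66 and < 69 → D+

D+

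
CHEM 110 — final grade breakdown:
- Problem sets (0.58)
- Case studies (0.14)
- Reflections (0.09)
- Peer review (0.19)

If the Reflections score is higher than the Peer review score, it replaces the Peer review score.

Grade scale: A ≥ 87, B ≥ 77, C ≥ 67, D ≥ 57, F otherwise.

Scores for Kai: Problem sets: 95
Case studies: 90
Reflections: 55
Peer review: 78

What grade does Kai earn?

Reflections (55) ≤ Peer review (78), so Peer review stays at 78.
Weighted total:
  Problem sets 95 × 0.58 = 55.1
  Case studies 90 × 0.14 = 12.6
  Reflections 55 × 0.09 = 4.95
  Peer review 78 × 0.19 = 14.82
Sum = 87.47
87.47 ≥ 87 → A

A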